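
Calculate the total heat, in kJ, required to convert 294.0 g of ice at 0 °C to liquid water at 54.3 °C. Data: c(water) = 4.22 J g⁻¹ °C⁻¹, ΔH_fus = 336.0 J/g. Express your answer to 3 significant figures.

q = 166 kJ

q1 (melt at 0 °C): 294.0 × 336.0 = 98784 J
q2 (heat water 0.0→54.3 °C): 294.0 × 4.22 × 54.3 = 67369 J
Total: 98784 + 67369 = 166153 J = 166 kJ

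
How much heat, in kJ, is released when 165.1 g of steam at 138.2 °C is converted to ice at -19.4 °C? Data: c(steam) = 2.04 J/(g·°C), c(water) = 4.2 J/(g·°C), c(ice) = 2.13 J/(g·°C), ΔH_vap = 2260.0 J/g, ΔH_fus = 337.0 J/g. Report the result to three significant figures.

q1 (cool steam 138.2→100 °C): 165.1 × 2.04 × 38.2 = 12866 J
q2 (condense at 100 °C): 165.1 × 2260.0 = 373126 J
q3 (cool water 100→0 °C): 165.1 × 4.2 × 100.0 = 69342 J
q4 (freeze at 0 °C): 165.1 × 337.0 = 55639 J
q5 (cool ice 0→-19.4 °C): 165.1 × 2.13 × 19.4 = 6822 J
Total: 12866 + 373126 + 69342 + 55639 + 6822 = 517795 J = 518 kJ

q = 518 kJ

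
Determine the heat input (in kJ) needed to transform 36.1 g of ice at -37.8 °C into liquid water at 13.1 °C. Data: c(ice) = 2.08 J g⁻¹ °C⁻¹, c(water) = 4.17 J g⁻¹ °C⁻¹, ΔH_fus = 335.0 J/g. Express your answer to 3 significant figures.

q = 16.9 kJ

q1 (heat ice -37.8→0.0 °C): 36.1 × 2.08 × 37.8 = 2838 J
q2 (melt at 0 °C): 36.1 × 335.0 = 12094 J
q3 (heat water 0.0→13.1 °C): 36.1 × 4.17 × 13.1 = 1972 J
Total: 2838 + 12094 + 1972 = 16904 J = 16.9 kJ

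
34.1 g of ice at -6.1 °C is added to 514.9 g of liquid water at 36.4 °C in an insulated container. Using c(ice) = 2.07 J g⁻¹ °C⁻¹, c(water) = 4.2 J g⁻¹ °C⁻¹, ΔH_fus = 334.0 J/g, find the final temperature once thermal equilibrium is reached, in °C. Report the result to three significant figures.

Heat to bring ice to 0 °C and melt it: q₁ = 34.1×2.07×6.1 + 34.1×334.0 = 11820 J
Heat the water can supply cooling to 0 °C: 514.9×4.2×36.4 = 78717.9 J > q₁, so all ice melts.
Energy balance: 514.9×4.2×(36.4 − T) = 11820 + 34.1×4.2×(T − 0)
2162.58(36.4 − T) = 11820 + 143.22 T
78717.9 − 11820 = 2305.80 T
T = 66897.9 / 2305.80 = 29.01 °C

T_f = 29.0 °C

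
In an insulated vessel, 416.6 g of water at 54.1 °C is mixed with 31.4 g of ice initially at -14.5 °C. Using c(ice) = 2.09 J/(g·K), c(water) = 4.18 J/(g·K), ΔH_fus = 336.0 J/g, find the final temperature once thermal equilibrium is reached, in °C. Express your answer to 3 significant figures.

Heat to bring ice to 0 °C and melt it: q₁ = 31.4×2.09×14.5 + 31.4×336.0 = 11502 J
Heat the water can supply cooling to 0 °C: 416.6×4.18×54.1 = 94209.1 J > q₁, so all ice melts.
Energy balance: 416.6×4.18×(54.1 − T) = 11502 + 31.4×4.18×(T − 0)
1741.388(54.1 − T) = 11502 + 131.252 T
94209.1 − 11502 = 1872.640 T
T = 82707.1 / 1872.640 = 44.17 °C

T_f = 44.2 °C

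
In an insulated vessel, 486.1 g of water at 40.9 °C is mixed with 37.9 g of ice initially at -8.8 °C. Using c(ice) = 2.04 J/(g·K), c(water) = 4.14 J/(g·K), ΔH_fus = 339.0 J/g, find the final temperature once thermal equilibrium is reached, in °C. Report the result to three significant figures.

T_f = 31.7 °C

Heat to bring ice to 0 °C and melt it: q₁ = 37.9×2.04×8.8 + 37.9×339.0 = 13528 J
Heat the water can supply cooling to 0 °C: 486.1×4.14×40.9 = 82309.4 J > q₁, so all ice melts.
Energy balance: 486.1×4.14×(40.9 − T) = 13528 + 37.9×4.14×(T − 0)
2012.454(40.9 − T) = 13528 + 156.906 T
82309.4 − 13528 = 2169.360 T
T = 68781.4 / 2169.360 = 31.71 °C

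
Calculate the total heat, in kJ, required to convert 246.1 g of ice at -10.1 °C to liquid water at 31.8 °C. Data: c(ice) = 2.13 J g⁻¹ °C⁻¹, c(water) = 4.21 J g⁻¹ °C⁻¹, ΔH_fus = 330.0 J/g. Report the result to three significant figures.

q1 (heat ice -10.1→0.0 °C): 246.1 × 2.13 × 10.1 = 5294 J
q2 (melt at 0 °C): 246.1 × 330.0 = 81213 J
q3 (heat water 0.0→31.8 °C): 246.1 × 4.21 × 31.8 = 32947 J
Total: 5294 + 81213 + 32947 = 119454 J = 119 kJ

q = 119 kJ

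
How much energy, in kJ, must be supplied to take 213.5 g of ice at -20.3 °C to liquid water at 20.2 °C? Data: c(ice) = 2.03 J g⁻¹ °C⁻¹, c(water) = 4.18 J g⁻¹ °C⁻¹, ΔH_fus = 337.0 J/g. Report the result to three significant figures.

q = 98.8 kJ

q1 (heat ice -20.3→0.0 °C): 213.5 × 2.03 × 20.3 = 8798 J
q2 (melt at 0 °C): 213.5 × 337.0 = 71950 J
q3 (heat water 0.0→20.2 °C): 213.5 × 4.18 × 20.2 = 18027 J
Total: 8798 + 71950 + 18027 = 98775 J = 98.8 kJ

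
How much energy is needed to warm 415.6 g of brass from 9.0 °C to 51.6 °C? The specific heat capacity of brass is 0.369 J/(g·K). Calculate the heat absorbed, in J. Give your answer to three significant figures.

q = m c ΔT = 415.6 × 0.369 × (51.6 − 9.0)
q = 415.6 × 0.369 × 42.6 = 6533 J

q = 6530 J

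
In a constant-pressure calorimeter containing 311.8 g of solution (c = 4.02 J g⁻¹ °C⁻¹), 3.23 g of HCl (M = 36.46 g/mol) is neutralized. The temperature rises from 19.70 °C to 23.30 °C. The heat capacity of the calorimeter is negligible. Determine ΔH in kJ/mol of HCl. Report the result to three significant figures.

|ΔT| = |23.30 − 19.70| = 3.60 °C
|q_surr| = (311.8 × 4.02) × 3.60 = 1253.436 × 3.60 = 4512 J
n(HCl) = 3.23 / 36.46 = 0.08859 mol
Temperature rose, so q_rxn = −|q_surr| = -4.512 kJ
ΔH = q_rxn / n = -50.93 kJ/mol

ΔH = -50.9 kJ/mol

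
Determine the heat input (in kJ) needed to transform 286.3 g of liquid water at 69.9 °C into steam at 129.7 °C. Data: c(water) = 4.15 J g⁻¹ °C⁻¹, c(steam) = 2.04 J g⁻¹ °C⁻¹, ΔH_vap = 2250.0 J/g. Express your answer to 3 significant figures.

q = 697 kJ

q1 (heat water 69.9→100.0 °C): 286.3 × 4.15 × 30.1 = 35763 J
q2 (vaporize at 100 °C): 286.3 × 2250.0 = 644175 J
q3 (heat steam 100.0→129.7 °C): 286.3 × 2.04 × 29.7 = 17346 J
Total: 35763 + 644175 + 17346 = 697284 J = 697 kJ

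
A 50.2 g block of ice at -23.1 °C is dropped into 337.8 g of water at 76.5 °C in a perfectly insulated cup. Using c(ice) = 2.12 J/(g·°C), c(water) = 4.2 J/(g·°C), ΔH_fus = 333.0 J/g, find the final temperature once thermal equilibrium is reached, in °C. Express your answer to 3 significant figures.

Heat to bring ice to 0 °C and melt it: q₁ = 50.2×2.12×23.1 + 50.2×333.0 = 19175 J
Heat the water can supply cooling to 0 °C: 337.8×4.2×76.5 = 108535 J > q₁, so all ice melts.
Energy balance: 337.8×4.2×(76.5 − T) = 19175 + 50.2×4.2×(T − 0)
1418.76(76.5 − T) = 19175 + 210.84 T
108535 − 19175 = 1629.60 T
T = 89360 / 1629.60 = 54.84 °C

T_f = 54.8 °C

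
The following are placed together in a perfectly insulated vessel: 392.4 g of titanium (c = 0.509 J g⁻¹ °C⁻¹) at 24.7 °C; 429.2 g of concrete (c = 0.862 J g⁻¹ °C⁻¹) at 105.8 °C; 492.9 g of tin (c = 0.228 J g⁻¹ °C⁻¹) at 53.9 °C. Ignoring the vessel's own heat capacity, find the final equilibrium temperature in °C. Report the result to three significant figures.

T_f = 73.5 °C

Σ mᵢcᵢ(T − Tᵢ) = 0  ⇒  T = Σ mᵢcᵢTᵢ / Σ mᵢcᵢ
Σ mᵢcᵢ = 392.4×0.509 + 429.2×0.862 + 492.9×0.228 = 682.0832
Σ mᵢcᵢTᵢ = 199.7316×24.7 + 369.9704×105.8 + 112.3812×53.9 = 50134
T = 50134 / 682.0832 = 73.50 °C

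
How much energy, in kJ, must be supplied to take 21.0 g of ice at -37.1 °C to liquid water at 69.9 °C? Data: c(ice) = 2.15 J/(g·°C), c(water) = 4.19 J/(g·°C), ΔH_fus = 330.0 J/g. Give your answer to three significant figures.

q = 14.8 kJ

q1 (heat ice -37.1→0.0 °C): 21.0 × 2.15 × 37.1 = 1675 J
q2 (melt at 0 °C): 21.0 × 330.0 = 6930 J
q3 (heat water 0.0→69.9 °C): 21.0 × 4.19 × 69.9 = 6151 J
Total: 1675 + 6930 + 6151 = 14756 J = 14.8 kJ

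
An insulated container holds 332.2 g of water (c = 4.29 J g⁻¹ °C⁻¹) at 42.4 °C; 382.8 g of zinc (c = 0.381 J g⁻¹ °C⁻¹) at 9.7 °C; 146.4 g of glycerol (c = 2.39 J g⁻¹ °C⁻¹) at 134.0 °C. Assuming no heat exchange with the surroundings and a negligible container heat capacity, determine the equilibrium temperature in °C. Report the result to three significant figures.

Σ mᵢcᵢ(T − Tᵢ) = 0  ⇒  T = Σ mᵢcᵢTᵢ / Σ mᵢcᵢ
Σ mᵢcᵢ = 332.2×4.29 + 382.8×0.381 + 146.4×2.39 = 1920.8808
Σ mᵢcᵢTᵢ = 1425.138×42.4 + 145.8468×9.7 + 349.896×134.0 = 108730
T = 108730 / 1920.8808 = 56.60 °C

T_f = 56.6 °C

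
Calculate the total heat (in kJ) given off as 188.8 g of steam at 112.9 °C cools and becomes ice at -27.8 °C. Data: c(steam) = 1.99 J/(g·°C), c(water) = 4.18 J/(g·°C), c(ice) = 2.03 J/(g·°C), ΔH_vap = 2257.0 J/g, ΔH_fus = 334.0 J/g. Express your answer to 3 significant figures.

q1 (cool steam 112.9→100 °C): 188.8 × 1.99 × 12.9 = 4847 J
q2 (condense at 100 °C): 188.8 × 2257.0 = 426122 J
q3 (cool water 100→0 °C): 188.8 × 4.18 × 100.0 = 78918 J
q4 (freeze at 0 °C): 188.8 × 334.0 = 63059 J
q5 (cool ice 0→-27.8 °C): 188.8 × 2.03 × 27.8 = 10655 J
Total: 4847 + 426122 + 78918 + 63059 + 10655 = 583601 J = 584 kJ

q = 584 kJ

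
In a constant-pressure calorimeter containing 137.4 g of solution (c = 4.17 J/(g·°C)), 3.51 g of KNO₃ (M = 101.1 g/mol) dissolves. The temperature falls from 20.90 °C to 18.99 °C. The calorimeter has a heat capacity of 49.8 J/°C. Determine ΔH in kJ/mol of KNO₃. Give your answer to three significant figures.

|ΔT| = |18.99 − 20.90| = 1.91 °C
|q_surr| = (137.4 × 4.17 + 49.8) × 1.91 = 622.758 × 1.91 = 1189.5 J
n(KNO₃) = 3.51 / 101.1 = 0.034718 mol
Temperature fell, so q_rxn = +|q_surr| = 1.1895 kJ
ΔH = q_rxn / n = 34.26 kJ/mol

ΔH = 34.3 kJ/mol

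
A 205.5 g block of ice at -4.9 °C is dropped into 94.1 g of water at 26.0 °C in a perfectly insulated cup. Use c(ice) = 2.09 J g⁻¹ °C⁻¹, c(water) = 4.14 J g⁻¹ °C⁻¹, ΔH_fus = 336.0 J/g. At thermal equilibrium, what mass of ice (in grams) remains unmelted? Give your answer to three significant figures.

Heat to warm all ice to 0 °C: 205.5×2.09×4.9 = 2104.5 J
Heat released by water cooling to 0 °C: 94.1×4.14×26.0 = 10129 J
10129 J < 2104.5 + 205.5×336.0 = 71152.5 J, so not all ice melts; final T = 0 °C.
Heat left for melting: 10129 − 2104.5 = 8024.5 J
Mass melted = 8024.5 / 336.0 = 23.88 g
Ice remaining = 205.5 − 23.88 = 181.62 g

m_ice remaining = 182 g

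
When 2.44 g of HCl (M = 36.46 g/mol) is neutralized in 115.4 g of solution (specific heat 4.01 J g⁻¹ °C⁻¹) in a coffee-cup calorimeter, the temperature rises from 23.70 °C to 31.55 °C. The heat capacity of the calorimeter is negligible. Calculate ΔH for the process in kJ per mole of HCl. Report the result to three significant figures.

|ΔT| = |31.55 − 23.70| = 7.85 °C
|q_surr| = (115.4 × 4.01) × 7.85 = 462.754 × 7.85 = 3633 J
n(HCl) = 2.44 / 36.46 = 0.06692 mol
Temperature rose, so q_rxn = −|q_surr| = -3.633 kJ
ΔH = q_rxn / n = -54.29 kJ/mol

ΔH = -54.3 kJ/mol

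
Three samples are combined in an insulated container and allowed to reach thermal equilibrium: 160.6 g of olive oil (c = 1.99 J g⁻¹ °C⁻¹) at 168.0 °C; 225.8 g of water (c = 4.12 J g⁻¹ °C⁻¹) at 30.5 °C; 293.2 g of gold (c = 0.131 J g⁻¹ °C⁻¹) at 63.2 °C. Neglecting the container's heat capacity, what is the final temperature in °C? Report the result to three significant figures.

T_f = 65.6 °C

Σ mᵢcᵢ(T − Tᵢ) = 0  ⇒  T = Σ mᵢcᵢTᵢ / Σ mᵢcᵢ
Σ mᵢcᵢ = 160.6×1.99 + 225.8×4.12 + 293.2×0.131 = 1288.2992
Σ mᵢcᵢTᵢ = 319.594×168.0 + 930.296×30.5 + 38.4092×63.2 = 84493
T = 84493 / 1288.2992 = 65.58 °C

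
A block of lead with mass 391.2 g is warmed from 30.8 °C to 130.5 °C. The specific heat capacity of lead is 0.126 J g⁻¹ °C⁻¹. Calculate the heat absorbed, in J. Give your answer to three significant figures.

q = m c ΔT = 391.2 × 0.126 × (130.5 − 30.8)
q = 391.2 × 0.126 × 99.7 = 4914 J

q = 4910 J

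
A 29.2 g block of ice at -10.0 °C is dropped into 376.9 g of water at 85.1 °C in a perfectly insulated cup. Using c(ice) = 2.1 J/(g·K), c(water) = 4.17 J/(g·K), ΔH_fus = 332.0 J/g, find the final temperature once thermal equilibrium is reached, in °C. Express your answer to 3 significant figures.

T_f = 72.9 °C

Heat to bring ice to 0 °C and melt it: q₁ = 29.2×2.1×10.0 + 29.2×332.0 = 10308 J
Heat the water can supply cooling to 0 °C: 376.9×4.17×85.1 = 133749 J > q₁, so all ice melts.
Energy balance: 376.9×4.17×(85.1 − T) = 10308 + 29.2×4.17×(T − 0)
1571.673(85.1 − T) = 10308 + 121.764 T
133749 − 10308 = 1693.437 T
T = 123441 / 1693.437 = 72.89 °C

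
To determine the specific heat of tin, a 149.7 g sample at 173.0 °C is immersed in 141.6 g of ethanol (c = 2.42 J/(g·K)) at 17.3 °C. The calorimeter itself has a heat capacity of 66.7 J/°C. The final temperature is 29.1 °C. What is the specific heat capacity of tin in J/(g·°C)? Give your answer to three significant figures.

q_gained = (141.6 × 2.42 + 66.7) × (29.1 − 17.3) = 4831 J
q_lost = 149.7 × c × (173.0 − 29.1) = 21541.83 c
Set equal: c = 4831 / 21541.83 = 0.224 J/(g·°C)

c = 0.224 J/(g·°C)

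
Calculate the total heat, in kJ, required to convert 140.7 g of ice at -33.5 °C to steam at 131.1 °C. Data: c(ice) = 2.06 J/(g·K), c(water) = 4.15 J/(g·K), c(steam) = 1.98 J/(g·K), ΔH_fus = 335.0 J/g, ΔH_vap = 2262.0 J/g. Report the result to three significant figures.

q = 442 kJ

q1 (heat ice -33.5→0.0 °C): 140.7 × 2.06 × 33.5 = 9710 J
q2 (melt at 0 °C): 140.7 × 335.0 = 47135 J
q3 (heat water 0.0→100.0 °C): 140.7 × 4.15 × 100.0 = 58391 J
q4 (vaporize at 100 °C): 140.7 × 2262.0 = 318263 J
q5 (heat steam 100.0→131.1 °C): 140.7 × 1.98 × 31.1 = 8664 J
Total: 9710 + 47135 + 58391 + 318263 + 8664 = 442163 J = 442 kJ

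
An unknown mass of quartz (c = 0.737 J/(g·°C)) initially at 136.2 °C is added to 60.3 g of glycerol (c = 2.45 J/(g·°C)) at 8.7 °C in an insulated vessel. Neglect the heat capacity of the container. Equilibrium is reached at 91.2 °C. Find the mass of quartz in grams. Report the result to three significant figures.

m = 368 g

q_gained = (60.3 × 2.45) × (91.2 − 8.7) = 12190 J
q_lost = m × 0.737 × (136.2 − 91.2) = 33.165 m
m = 12190 / 33.165 = 368 g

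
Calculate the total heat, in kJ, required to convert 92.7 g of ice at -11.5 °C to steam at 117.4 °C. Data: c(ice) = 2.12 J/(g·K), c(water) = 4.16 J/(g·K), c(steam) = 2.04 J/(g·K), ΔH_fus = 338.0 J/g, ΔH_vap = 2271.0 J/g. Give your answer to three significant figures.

q1 (heat ice -11.5→0.0 °C): 92.7 × 2.12 × 11.5 = 2260 J
q2 (melt at 0 °C): 92.7 × 338.0 = 31333 J
q3 (heat water 0.0→100.0 °C): 92.7 × 4.16 × 100.0 = 38563 J
q4 (vaporize at 100 °C): 92.7 × 2271.0 = 210522 J
q5 (heat steam 100.0→117.4 °C): 92.7 × 2.04 × 17.4 = 3290 J
Total: 2260 + 31333 + 38563 + 210522 + 3290 = 285968 J = 286 kJ

q = 286 kJ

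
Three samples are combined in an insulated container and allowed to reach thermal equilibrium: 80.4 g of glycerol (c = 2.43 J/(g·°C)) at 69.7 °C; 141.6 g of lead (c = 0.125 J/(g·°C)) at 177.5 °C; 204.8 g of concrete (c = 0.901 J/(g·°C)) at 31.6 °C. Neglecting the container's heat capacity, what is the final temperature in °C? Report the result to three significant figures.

T_f = 56.8 °C

Σ mᵢcᵢ(T − Tᵢ) = 0  ⇒  T = Σ mᵢcᵢTᵢ / Σ mᵢcᵢ
Σ mᵢcᵢ = 80.4×2.43 + 141.6×0.125 + 204.8×0.901 = 397.5968
Σ mᵢcᵢTᵢ = 195.372×69.7 + 17.7×177.5 + 184.5248×31.6 = 22590
T = 22590 / 397.5968 = 56.82 °C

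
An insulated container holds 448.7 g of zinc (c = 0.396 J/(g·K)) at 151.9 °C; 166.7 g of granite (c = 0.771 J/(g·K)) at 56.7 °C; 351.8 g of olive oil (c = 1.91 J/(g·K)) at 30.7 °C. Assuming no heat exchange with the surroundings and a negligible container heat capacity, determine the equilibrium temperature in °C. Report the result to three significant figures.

Σ mᵢcᵢ(T − Tᵢ) = 0  ⇒  T = Σ mᵢcᵢTᵢ / Σ mᵢcᵢ
Σ mᵢcᵢ = 448.7×0.396 + 166.7×0.771 + 351.8×1.91 = 978.1489
Σ mᵢcᵢTᵢ = 177.6852×151.9 + 128.5257×56.7 + 671.938×30.7 = 54906
T = 54906 / 978.1489 = 56.13 °C

T_f = 56.1 °C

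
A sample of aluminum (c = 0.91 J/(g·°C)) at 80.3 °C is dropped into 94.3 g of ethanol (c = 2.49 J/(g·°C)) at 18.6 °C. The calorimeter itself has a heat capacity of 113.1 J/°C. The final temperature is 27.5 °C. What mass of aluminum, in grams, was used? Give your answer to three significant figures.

q_gained = (94.3 × 2.49 + 113.1) × (27.5 − 18.6) = 3096 J
q_lost = m × 0.91 × (80.3 − 27.5) = 48.048 m
m = 3096 / 48.048 = 64.4 g

m = 64.4 g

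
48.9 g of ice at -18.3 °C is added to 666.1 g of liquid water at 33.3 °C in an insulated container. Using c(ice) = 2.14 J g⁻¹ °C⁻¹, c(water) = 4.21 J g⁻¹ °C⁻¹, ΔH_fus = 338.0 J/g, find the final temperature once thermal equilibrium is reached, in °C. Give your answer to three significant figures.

Heat to bring ice to 0 °C and melt it: q₁ = 48.9×2.14×18.3 + 48.9×338.0 = 18443 J
Heat the water can supply cooling to 0 °C: 666.1×4.21×33.3 = 93382.6 J > q₁, so all ice melts.
Energy balance: 666.1×4.21×(33.3 − T) = 18443 + 48.9×4.21×(T − 0)
2804.281(33.3 − T) = 18443 + 205.869 T
93382.6 − 18443 = 3010.150 T
T = 74939.6 / 3010.150 = 24.90 °C

T_f = 24.9 °C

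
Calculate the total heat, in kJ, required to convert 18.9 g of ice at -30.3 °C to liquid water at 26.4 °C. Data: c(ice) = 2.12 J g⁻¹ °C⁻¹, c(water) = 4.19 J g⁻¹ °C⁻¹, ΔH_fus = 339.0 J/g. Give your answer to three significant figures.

q = 9.71 kJ

q1 (heat ice -30.3→0.0 °C): 18.9 × 2.12 × 30.3 = 1214 J
q2 (melt at 0 °C): 18.9 × 339.0 = 6407 J
q3 (heat water 0.0→26.4 °C): 18.9 × 4.19 × 26.4 = 2091 J
Total: 1214 + 6407 + 2091 = 9712 J = 9.71 kJ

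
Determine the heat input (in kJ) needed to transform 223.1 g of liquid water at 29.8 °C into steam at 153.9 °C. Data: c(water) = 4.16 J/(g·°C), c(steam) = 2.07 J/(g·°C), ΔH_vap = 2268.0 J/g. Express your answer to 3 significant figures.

q1 (heat water 29.8→100.0 °C): 223.1 × 4.16 × 70.2 = 65152 J
q2 (vaporize at 100 °C): 223.1 × 2268.0 = 505991 J
q3 (heat steam 100.0→153.9 °C): 223.1 × 2.07 × 53.9 = 24892 J
Total: 65152 + 505991 + 24892 = 596035 J = 596 kJ

q = 596 kJ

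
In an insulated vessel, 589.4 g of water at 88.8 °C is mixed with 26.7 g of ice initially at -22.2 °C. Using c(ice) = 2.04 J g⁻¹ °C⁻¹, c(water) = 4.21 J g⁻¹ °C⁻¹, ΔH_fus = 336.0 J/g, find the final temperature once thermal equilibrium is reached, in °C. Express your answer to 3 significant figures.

T_f = 81.0 °C

Heat to bring ice to 0 °C and melt it: q₁ = 26.7×2.04×22.2 + 26.7×336.0 = 10180 J
Heat the water can supply cooling to 0 °C: 589.4×4.21×88.8 = 220346 J > q₁, so all ice melts.
Energy balance: 589.4×4.21×(88.8 − T) = 10180 + 26.7×4.21×(T − 0)
2481.374(88.8 − T) = 10180 + 112.407 T
220346 − 10180 = 2593.781 T
T = 210166 / 2593.781 = 81.03 °C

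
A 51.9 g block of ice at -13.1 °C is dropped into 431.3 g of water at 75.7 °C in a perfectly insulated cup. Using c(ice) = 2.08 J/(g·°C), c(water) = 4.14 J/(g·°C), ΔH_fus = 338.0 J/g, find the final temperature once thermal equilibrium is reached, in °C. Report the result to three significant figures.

Heat to bring ice to 0 °C and melt it: q₁ = 51.9×2.08×13.1 + 51.9×338.0 = 18956 J
Heat the water can supply cooling to 0 °C: 431.3×4.14×75.7 = 135169 J > q₁, so all ice melts.
Energy balance: 431.3×4.14×(75.7 − T) = 18956 + 51.9×4.14×(T − 0)
1785.582(75.7 − T) = 18956 + 214.866 T
135169 − 18956 = 2000.448 T
T = 116213 / 2000.448 = 58.09 °C

T_f = 58.1 °C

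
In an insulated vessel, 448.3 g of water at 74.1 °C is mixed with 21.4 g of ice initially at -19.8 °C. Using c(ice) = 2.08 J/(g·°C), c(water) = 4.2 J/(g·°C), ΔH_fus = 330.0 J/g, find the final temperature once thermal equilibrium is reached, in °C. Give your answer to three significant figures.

Heat to bring ice to 0 °C and melt it: q₁ = 21.4×2.08×19.8 + 21.4×330.0 = 7943.3 J
Heat the water can supply cooling to 0 °C: 448.3×4.2×74.1 = 139520 J > q₁, so all ice melts.
Energy balance: 448.3×4.2×(74.1 − T) = 7943.3 + 21.4×4.2×(T − 0)
1882.86(74.1 − T) = 7943.3 + 89.88 T
139520 − 7943.3 = 1972.74 T
T = 131576.7 / 1972.74 = 66.70 °C

T_f = 66.7 °C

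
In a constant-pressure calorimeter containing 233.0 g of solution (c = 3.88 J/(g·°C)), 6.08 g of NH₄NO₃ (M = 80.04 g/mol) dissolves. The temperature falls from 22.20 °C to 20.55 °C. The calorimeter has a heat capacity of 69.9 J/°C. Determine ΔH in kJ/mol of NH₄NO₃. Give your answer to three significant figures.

|ΔT| = |20.55 − 22.20| = 1.65 °C
|q_surr| = (233.0 × 3.88 + 69.9) × 1.65 = 973.94 × 1.65 = 1607 J
n(NH₄NO₃) = 6.08 / 80.04 = 0.07596 mol
Temperature fell, so q_rxn = +|q_surr| = 1.607 kJ
ΔH = q_rxn / n = 21.16 kJ/mol

ΔH = 21.2 kJ/mol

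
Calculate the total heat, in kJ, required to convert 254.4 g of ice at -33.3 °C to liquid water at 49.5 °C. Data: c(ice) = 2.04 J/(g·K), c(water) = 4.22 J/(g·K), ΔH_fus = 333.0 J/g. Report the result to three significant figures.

q1 (heat ice -33.3→0.0 °C): 254.4 × 2.04 × 33.3 = 17282 J
q2 (melt at 0 °C): 254.4 × 333.0 = 84715 J
q3 (heat water 0.0→49.5 °C): 254.4 × 4.22 × 49.5 = 53142 J
Total: 17282 + 84715 + 53142 = 155139 J = 155 kJ

q = 155 kJ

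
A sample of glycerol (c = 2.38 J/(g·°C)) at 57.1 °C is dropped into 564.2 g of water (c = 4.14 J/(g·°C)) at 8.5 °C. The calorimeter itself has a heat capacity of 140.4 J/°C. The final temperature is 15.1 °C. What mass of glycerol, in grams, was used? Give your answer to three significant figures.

q_gained = (564.2 × 4.14 + 140.4) × (15.1 − 8.5) = 16340 J
q_lost = m × 2.38 × (57.1 − 15.1) = 99.96 m
m = 16340 / 99.96 = 163 g

m = 163 g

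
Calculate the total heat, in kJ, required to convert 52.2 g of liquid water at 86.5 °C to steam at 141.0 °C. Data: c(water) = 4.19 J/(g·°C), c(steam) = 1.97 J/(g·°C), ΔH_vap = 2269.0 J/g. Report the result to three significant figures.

q1 (heat water 86.5→100.0 °C): 52.2 × 4.19 × 13.5 = 2953 J
q2 (vaporize at 100 °C): 52.2 × 2269.0 = 118442 J
q3 (heat steam 100.0→141.0 °C): 52.2 × 1.97 × 41.0 = 4216 J
Total: 2953 + 118442 + 4216 = 125611 J = 126 kJ

q = 126 kJ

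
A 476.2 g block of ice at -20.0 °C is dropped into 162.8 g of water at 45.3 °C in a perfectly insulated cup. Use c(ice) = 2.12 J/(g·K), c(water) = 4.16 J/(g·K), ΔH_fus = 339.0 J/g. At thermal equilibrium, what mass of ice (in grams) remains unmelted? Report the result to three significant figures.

m_ice remaining = 445 g

Heat to warm all ice to 0 °C: 476.2×2.12×20.0 = 20191 J
Heat released by water cooling to 0 °C: 162.8×4.16×45.3 = 30679 J
30679 J < 20191 + 476.2×339.0 = 181622.8 J, so not all ice melts; final T = 0 °C.
Heat left for melting: 30679 − 20191 = 10488 J
Mass melted = 10488 / 339.0 = 30.94 g
Ice remaining = 476.2 − 30.94 = 445.26 g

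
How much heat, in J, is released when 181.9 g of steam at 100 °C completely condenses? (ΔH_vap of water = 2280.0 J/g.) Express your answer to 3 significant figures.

q = m × ΔH_vap = 181.9 × 2280.0 = 414700 J

q = 415000 J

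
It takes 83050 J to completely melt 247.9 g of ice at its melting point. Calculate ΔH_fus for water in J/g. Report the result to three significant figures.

ΔH_fus = q / m = 83050 / 247.9 = 335 J/g

ΔH_fus = 335 J/g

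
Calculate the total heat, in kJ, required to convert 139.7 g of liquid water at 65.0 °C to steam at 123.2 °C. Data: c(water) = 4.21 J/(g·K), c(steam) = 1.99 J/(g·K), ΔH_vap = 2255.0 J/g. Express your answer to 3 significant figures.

q = 342 kJ

q1 (heat water 65.0→100.0 °C): 139.7 × 4.21 × 35.0 = 20585 J
q2 (vaporize at 100 °C): 139.7 × 2255.0 = 315024 J
q3 (heat steam 100.0→123.2 °C): 139.7 × 1.99 × 23.2 = 6450 J
Total: 20585 + 315024 + 6450 = 342059 J = 342 kJ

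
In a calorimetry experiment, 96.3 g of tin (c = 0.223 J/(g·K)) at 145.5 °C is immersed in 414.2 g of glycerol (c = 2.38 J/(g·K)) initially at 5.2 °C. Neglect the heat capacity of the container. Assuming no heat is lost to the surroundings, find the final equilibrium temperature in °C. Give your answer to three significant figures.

Heat lost by tin = heat gained by glycerol.
(96.3)(0.223)(145.5 − T) = (414.2)(2.38)(T − 5.2)
21.4749 (145.5 − T) = 985.796 (T − 5.2)
3124.6 − 21.4749 T = 985.796 T − 5126.1
8250.7 = 1007.2709 T
T = 8.191 °C

T_f = 8.19 °C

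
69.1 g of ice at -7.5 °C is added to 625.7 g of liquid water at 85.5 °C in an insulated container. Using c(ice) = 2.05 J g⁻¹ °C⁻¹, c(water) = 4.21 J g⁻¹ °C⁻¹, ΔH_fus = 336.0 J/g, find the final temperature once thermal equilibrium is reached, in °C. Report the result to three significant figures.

T_f = 68.7 °C

Heat to bring ice to 0 °C and melt it: q₁ = 69.1×2.05×7.5 + 69.1×336.0 = 24280 J
Heat the water can supply cooling to 0 °C: 625.7×4.21×85.5 = 225224 J > q₁, so all ice melts.
Energy balance: 625.7×4.21×(85.5 − T) = 24280 + 69.1×4.21×(T − 0)
2634.197(85.5 − T) = 24280 + 290.911 T
225224 − 24280 = 2925.108 T
T = 200944 / 2925.108 = 68.70 °C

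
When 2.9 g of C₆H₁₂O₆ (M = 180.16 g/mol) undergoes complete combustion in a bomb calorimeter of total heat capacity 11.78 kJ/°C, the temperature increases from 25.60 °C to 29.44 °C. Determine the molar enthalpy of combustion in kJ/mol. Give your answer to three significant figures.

ΔT = 29.44 − 25.60 = 3.84 °C
q_cal = C_cal × ΔT = 11.78 × 3.84 = 45.2352 kJ
n = 2.9 / 180.16 = 0.01610 mol
q_rxn = −q_cal = -45.2352 kJ
ΔH = -45.2352 / 0.01610 = -2810 kJ/mol

ΔH = -2810 kJ/mol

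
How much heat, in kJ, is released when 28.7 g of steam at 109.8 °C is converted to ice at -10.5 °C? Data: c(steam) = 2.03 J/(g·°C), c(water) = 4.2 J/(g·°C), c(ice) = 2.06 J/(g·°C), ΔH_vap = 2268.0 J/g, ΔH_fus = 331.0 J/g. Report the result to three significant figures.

q = 87.8 kJ

q1 (cool steam 109.8→100 °C): 28.7 × 2.03 × 9.8 = 571 J
q2 (condense at 100 °C): 28.7 × 2268.0 = 65092 J
q3 (cool water 100→0 °C): 28.7 × 4.2 × 100.0 = 12054 J
q4 (freeze at 0 °C): 28.7 × 331.0 = 9500 J
q5 (cool ice 0→-10.5 °C): 28.7 × 2.06 × 10.5 = 621 J
Total: 571 + 65092 + 12054 + 9500 + 621 = 87838 J = 87.8 kJ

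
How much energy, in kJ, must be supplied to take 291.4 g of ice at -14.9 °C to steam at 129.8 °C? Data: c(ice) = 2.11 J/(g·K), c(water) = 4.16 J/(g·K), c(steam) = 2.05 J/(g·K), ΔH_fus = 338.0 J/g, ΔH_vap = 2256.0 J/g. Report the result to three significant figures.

q1 (heat ice -14.9→0.0 °C): 291.4 × 2.11 × 14.9 = 9161 J
q2 (melt at 0 °C): 291.4 × 338.0 = 98493 J
q3 (heat water 0.0→100.0 °C): 291.4 × 4.16 × 100.0 = 121222 J
q4 (vaporize at 100 °C): 291.4 × 2256.0 = 657398 J
q5 (heat steam 100.0→129.8 °C): 291.4 × 2.05 × 29.8 = 17802 J
Total: 9161 + 98493 + 121222 + 657398 + 17802 = 904076 J = 904 kJ

q = 904 kJ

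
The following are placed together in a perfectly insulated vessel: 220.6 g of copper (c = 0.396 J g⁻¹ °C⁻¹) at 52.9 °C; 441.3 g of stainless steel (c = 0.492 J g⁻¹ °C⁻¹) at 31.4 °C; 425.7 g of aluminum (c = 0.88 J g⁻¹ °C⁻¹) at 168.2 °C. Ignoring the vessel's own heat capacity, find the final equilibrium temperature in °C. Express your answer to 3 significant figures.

Σ mᵢcᵢ(T − Tᵢ) = 0  ⇒  T = Σ mᵢcᵢTᵢ / Σ mᵢcᵢ
Σ mᵢcᵢ = 220.6×0.396 + 441.3×0.492 + 425.7×0.88 = 679.0932
Σ mᵢcᵢTᵢ = 87.3576×52.9 + 217.1196×31.4 + 374.616×168.2 = 74449
T = 74449 / 679.0932 = 109.6 °C

T_f = 110 °C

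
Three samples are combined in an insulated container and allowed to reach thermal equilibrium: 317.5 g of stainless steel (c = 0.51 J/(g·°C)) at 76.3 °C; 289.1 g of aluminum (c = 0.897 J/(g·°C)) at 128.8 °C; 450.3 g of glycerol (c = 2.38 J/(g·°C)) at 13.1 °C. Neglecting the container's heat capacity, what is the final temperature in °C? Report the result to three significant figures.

T_f = 40.1 °C

Σ mᵢcᵢ(T − Tᵢ) = 0  ⇒  T = Σ mᵢcᵢTᵢ / Σ mᵢcᵢ
Σ mᵢcᵢ = 317.5×0.51 + 289.1×0.897 + 450.3×2.38 = 1492.9617
Σ mᵢcᵢTᵢ = 161.925×76.3 + 259.3227×128.8 + 1071.714×13.1 = 59795
T = 59795 / 1492.9617 = 40.05 °C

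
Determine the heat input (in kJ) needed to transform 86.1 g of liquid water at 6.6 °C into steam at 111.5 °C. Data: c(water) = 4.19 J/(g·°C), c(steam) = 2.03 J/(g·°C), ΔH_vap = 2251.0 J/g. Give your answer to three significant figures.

q1 (heat water 6.6→100.0 °C): 86.1 × 4.19 × 93.4 = 33695 J
q2 (vaporize at 100 °C): 86.1 × 2251.0 = 193811 J
q3 (heat steam 100.0→111.5 °C): 86.1 × 2.03 × 11.5 = 2010 J
Total: 33695 + 193811 + 2010 = 229516 J = 230 kJ

q = 230 kJ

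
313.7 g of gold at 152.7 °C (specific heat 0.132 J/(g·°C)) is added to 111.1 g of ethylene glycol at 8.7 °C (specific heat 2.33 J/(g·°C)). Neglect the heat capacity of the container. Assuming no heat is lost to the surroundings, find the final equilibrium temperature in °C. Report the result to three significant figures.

Heat lost by gold = heat gained by ethylene glycol.
(313.7)(0.132)(152.7 − T) = (111.1)(2.33)(T − 8.7)
41.4084 (152.7 − T) = 258.863 (T − 8.7)
6323.1 − 41.4084 T = 258.863 T − 2252.1
8575.2 = 300.2714 T
T = 28.56 °C

T_f = 28.6 °C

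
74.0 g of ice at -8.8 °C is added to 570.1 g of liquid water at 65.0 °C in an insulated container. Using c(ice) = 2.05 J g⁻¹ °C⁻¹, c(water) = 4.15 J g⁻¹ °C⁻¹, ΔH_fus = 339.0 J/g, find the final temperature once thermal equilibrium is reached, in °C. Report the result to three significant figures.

T_f = 47.6 °C

Heat to bring ice to 0 °C and melt it: q₁ = 74.0×2.05×8.8 + 74.0×339.0 = 26421 J
Heat the water can supply cooling to 0 °C: 570.1×4.15×65.0 = 153784 J > q₁, so all ice melts.
Energy balance: 570.1×4.15×(65.0 − T) = 26421 + 74.0×4.15×(T − 0)
2365.915(65.0 − T) = 26421 + 307.1 T
153784 − 26421 = 2673.015 T
T = 127363 / 2673.015 = 47.648 °C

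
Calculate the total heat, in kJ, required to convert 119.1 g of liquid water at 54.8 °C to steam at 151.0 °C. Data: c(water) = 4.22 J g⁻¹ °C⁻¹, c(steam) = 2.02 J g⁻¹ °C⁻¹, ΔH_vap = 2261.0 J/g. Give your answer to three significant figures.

q1 (heat water 54.8→100.0 °C): 119.1 × 4.22 × 45.2 = 22718 J
q2 (vaporize at 100 °C): 119.1 × 2261.0 = 269285 J
q3 (heat steam 100.0→151.0 °C): 119.1 × 2.02 × 51.0 = 12270 J
Total: 22718 + 269285 + 12270 = 304273 J = 304 kJ

q = 304 kJ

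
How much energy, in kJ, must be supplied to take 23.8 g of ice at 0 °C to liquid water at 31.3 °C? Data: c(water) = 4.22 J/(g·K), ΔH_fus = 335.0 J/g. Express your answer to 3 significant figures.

q = 11.1 kJ

q1 (melt at 0 °C): 23.8 × 335.0 = 7973 J
q2 (heat water 0.0→31.3 °C): 23.8 × 4.22 × 31.3 = 3144 J
Total: 7973 + 3144 = 11117 J = 11.1 kJ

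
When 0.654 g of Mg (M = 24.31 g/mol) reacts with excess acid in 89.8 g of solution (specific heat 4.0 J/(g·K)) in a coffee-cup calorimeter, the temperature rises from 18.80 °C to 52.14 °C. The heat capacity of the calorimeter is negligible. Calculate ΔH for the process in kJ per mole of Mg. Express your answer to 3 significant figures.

ΔH = -445 kJ/mol

|ΔT| = |52.14 − 18.80| = 33.34 °C
|q_surr| = (89.8 × 4.0) × 33.34 = 359.2 × 33.34 = 11980 J
n(Mg) = 0.654 / 24.31 = 0.02690 mol
Temperature rose, so q_rxn = −|q_surr| = -11.98 kJ
ΔH = q_rxn / n = -445.4 kJ/mol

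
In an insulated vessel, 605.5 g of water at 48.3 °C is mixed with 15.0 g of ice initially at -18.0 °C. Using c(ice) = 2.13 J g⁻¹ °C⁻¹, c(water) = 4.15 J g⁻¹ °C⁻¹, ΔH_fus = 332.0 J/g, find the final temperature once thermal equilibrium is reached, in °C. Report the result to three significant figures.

Heat to bring ice to 0 °C and melt it: q₁ = 15.0×2.13×18.0 + 15.0×332.0 = 5555.1 J
Heat the water can supply cooling to 0 °C: 605.5×4.15×48.3 = 121369 J > q₁, so all ice melts.
Energy balance: 605.5×4.15×(48.3 − T) = 5555.1 + 15.0×4.15×(T − 0)
2512.825(48.3 − T) = 5555.1 + 62.25 T
121369 − 5555.1 = 2575.075 T
T = 115813.9 / 2575.075 = 44.97 °C

T_f = 45.0 °C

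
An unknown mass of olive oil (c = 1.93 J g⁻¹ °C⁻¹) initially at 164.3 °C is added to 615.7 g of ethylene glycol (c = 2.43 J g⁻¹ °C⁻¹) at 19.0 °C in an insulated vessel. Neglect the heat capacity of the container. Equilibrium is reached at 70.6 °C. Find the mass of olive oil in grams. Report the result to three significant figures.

m = 427 g

q_gained = (615.7 × 2.43) × (70.6 − 19.0) = 77200 J
q_lost = m × 1.93 × (164.3 − 70.6) = 180.841 m
m = 77200 / 180.841 = 427 g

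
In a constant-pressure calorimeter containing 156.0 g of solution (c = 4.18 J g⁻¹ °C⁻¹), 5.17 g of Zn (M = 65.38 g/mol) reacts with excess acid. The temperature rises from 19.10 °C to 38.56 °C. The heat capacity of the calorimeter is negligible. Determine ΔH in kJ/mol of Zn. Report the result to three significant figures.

|ΔT| = |38.56 − 19.10| = 19.46 °C
|q_surr| = (156.0 × 4.18) × 19.46 = 652.08 × 19.46 = 12690 J
n(Zn) = 5.17 / 65.38 = 0.07908 mol
Temperature rose, so q_rxn = −|q_surr| = -12.69 kJ
ΔH = q_rxn / n = -160.47 kJ/mol

ΔH = -160 kJ/mol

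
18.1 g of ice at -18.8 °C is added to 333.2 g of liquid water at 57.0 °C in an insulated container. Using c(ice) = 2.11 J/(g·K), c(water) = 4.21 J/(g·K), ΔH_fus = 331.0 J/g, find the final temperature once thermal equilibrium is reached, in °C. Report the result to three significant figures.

Heat to bring ice to 0 °C and melt it: q₁ = 18.1×2.11×18.8 + 18.1×331.0 = 6709.1 J
Heat the water can supply cooling to 0 °C: 333.2×4.21×57.0 = 79958.0 J > q₁, so all ice melts.
Energy balance: 333.2×4.21×(57.0 − T) = 6709.1 + 18.1×4.21×(T − 0)
1402.772(57.0 − T) = 6709.1 + 76.201 T
79958.0 − 6709.1 = 1478.973 T
T = 73248.9 / 1478.973 = 49.53 °C

T_f = 49.5 °C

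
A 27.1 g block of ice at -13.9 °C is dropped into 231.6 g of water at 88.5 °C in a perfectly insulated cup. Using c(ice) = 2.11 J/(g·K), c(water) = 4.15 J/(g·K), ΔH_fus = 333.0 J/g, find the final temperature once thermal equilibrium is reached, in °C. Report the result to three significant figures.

T_f = 70.1 °C

Heat to bring ice to 0 °C and melt it: q₁ = 27.1×2.11×13.9 + 27.1×333.0 = 9819.1 J
Heat the water can supply cooling to 0 °C: 231.6×4.15×88.5 = 85060.9 J > q₁, so all ice melts.
Energy balance: 231.6×4.15×(88.5 − T) = 9819.1 + 27.1×4.15×(T − 0)
961.14(88.5 − T) = 9819.1 + 112.465 T
85060.9 − 9819.1 = 1073.605 T
T = 75241.8 / 1073.605 = 70.08 °C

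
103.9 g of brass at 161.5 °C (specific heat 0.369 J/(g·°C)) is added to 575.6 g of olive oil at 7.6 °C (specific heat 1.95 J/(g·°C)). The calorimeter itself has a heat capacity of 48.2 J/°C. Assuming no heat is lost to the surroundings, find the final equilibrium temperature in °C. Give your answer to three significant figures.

Heat lost by brass = heat gained by olive oil + calorimeter.
(103.9)(0.369)(161.5 − T) = [(575.6)(1.95) + 48.2](T − 7.6)
38.3391 (161.5 − T) = 1170.62 (T − 7.6)
6191.8 − 38.3391 T = 1170.62 T − 8896.7
15088.5 = 1208.9591 T
T = 12.48 °C

T_f = 12.5 °C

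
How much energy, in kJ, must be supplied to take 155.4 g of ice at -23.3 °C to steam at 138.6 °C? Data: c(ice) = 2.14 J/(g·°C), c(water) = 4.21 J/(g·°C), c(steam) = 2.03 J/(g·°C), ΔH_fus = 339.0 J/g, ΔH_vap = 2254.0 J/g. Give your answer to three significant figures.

q = 488 kJ

q1 (heat ice -23.3→0.0 °C): 155.4 × 2.14 × 23.3 = 7749 J
q2 (melt at 0 °C): 155.4 × 339.0 = 52681 J
q3 (heat water 0.0→100.0 °C): 155.4 × 4.21 × 100.0 = 65423 J
q4 (vaporize at 100 °C): 155.4 × 2254.0 = 350272 J
q5 (heat steam 100.0→138.6 °C): 155.4 × 2.03 × 38.6 = 12177 J
Total: 7749 + 52681 + 65423 + 350272 + 12177 = 488302 J = 488 kJ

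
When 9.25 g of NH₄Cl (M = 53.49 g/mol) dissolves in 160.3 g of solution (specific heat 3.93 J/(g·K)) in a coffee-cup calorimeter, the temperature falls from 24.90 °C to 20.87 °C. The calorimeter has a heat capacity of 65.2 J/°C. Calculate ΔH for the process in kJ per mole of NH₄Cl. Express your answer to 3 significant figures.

|ΔT| = |20.87 − 24.90| = 4.03 °C
|q_surr| = (160.3 × 3.93 + 65.2) × 4.03 = 695.179 × 4.03 = 2802 J
n(NH₄Cl) = 9.25 / 53.49 = 0.1729 mol
Temperature fell, so q_rxn = +|q_surr| = 2.802 kJ
ΔH = q_rxn / n = 16.21 kJ/mol

ΔH = 16.2 kJ/mol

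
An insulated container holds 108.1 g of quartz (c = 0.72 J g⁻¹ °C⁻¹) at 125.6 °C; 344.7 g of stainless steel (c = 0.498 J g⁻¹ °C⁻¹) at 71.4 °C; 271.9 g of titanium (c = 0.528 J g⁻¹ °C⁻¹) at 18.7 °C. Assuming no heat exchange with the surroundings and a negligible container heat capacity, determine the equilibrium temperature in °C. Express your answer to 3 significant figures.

T_f = 62.9 °C

Σ mᵢcᵢ(T − Tᵢ) = 0  ⇒  T = Σ mᵢcᵢTᵢ / Σ mᵢcᵢ
Σ mᵢcᵢ = 108.1×0.72 + 344.7×0.498 + 271.9×0.528 = 393.0558
Σ mᵢcᵢTᵢ = 77.832×125.6 + 171.6606×71.4 + 143.5632×18.7 = 24717
T = 24717 / 393.0558 = 62.88 °C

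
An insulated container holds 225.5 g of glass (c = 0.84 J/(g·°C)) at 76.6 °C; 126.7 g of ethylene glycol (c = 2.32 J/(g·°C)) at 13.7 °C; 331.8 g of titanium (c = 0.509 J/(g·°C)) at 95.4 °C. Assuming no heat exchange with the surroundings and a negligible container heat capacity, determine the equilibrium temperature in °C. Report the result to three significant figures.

Σ mᵢcᵢ(T − Tᵢ) = 0  ⇒  T = Σ mᵢcᵢTᵢ / Σ mᵢcᵢ
Σ mᵢcᵢ = 225.5×0.84 + 126.7×2.32 + 331.8×0.509 = 652.2502
Σ mᵢcᵢTᵢ = 189.42×76.6 + 293.944×13.7 + 168.8862×95.4 = 34648
T = 34648 / 652.2502 = 53.12 °C

T_f = 53.1 °C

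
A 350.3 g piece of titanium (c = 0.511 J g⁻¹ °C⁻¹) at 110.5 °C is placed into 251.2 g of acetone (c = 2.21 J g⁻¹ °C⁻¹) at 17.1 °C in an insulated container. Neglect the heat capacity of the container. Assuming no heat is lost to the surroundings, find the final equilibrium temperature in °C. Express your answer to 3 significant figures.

Heat lost by titanium = heat gained by acetone.
(350.3)(0.511)(110.5 − T) = (251.2)(2.21)(T − 17.1)
179.0033 (110.5 − T) = 555.152 (T − 17.1)
19780 − 179.0033 T = 555.152 T − 9493.1
29273.1 = 734.1553 T
T = 39.87 °C

T_f = 39.9 °C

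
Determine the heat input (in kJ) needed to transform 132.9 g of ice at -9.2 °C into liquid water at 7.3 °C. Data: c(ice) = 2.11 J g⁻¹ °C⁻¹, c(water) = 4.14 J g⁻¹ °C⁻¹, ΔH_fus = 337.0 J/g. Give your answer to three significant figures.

q1 (heat ice -9.2→0.0 °C): 132.9 × 2.11 × 9.2 = 2580 J
q2 (melt at 0 °C): 132.9 × 337.0 = 44787 J
q3 (heat water 0.0→7.3 °C): 132.9 × 4.14 × 7.3 = 4017 J
Total: 2580 + 44787 + 4017 = 51384 J = 51.4 kJ

q = 51.4 kJ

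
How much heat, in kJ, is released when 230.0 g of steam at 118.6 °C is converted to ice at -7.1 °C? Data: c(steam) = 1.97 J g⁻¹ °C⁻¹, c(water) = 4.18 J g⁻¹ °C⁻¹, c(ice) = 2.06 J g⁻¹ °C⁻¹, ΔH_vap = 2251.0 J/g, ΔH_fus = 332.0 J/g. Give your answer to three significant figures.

q1 (cool steam 118.6→100 °C): 230.0 × 1.97 × 18.6 = 8428 J
q2 (condense at 100 °C): 230.0 × 2251.0 = 517730 J
q3 (cool water 100→0 °C): 230.0 × 4.18 × 100.0 = 96140 J
q4 (freeze at 0 °C): 230.0 × 332.0 = 76360 J
q5 (cool ice 0→-7.1 °C): 230.0 × 2.06 × 7.1 = 3364 J
Total: 8428 + 517730 + 96140 + 76360 + 3364 = 702022 J = 702 kJ

q = 702 kJ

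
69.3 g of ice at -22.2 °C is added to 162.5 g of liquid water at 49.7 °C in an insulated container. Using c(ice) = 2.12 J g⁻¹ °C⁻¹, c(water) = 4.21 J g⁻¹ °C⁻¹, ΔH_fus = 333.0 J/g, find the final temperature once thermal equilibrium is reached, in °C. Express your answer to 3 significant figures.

T_f = 7.85 °C

Heat to bring ice to 0 °C and melt it: q₁ = 69.3×2.12×22.2 + 69.3×333.0 = 26338 J
Heat the water can supply cooling to 0 °C: 162.5×4.21×49.7 = 34001.0 J > q₁, so all ice melts.
Energy balance: 162.5×4.21×(49.7 − T) = 26338 + 69.3×4.21×(T − 0)
684.125(49.7 − T) = 26338 + 291.753 T
34001.0 − 26338 = 975.878 T
T = 7663.0 / 975.878 = 7.852 °C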